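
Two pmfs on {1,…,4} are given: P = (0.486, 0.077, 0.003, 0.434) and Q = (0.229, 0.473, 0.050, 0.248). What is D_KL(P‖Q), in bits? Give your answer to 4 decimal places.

D(P‖Q) = Σ p·log₂(p/q).
  0.486·log₂(0.486/0.229) = 0.52761
  0.077·log₂(0.077/0.473) = -0.20166
  0.003·log₂(0.003/0.050) = -0.01218
  0.434·log₂(0.434/0.248) = 0.35039
D(P‖Q) = 0.6642 bits.

0.6642 bits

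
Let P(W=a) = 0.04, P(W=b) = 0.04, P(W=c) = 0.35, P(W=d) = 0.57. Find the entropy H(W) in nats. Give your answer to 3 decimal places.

0.945 nats

H(W) = −Σ p·ln p.
  −(0.04)·ln(0.04) = 0.1288
  −(0.04)·ln(0.04) = 0.1288
  −(0.35)·ln(0.35) = 0.3674
  −(0.57)·ln(0.57) = 0.3204
Sum: 0.1288 + 0.1288 + 0.3674 + 0.3204 = 0.945 nats.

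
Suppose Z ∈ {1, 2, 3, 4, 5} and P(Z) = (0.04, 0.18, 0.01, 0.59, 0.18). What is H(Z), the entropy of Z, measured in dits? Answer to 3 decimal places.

H(Z) = −Σ p·log₁₀ p.
  −(0.04)·log₁₀(0.04) = 0.0559
  −(0.18)·log₁₀(0.18) = 0.1341
  −(0.01)·log₁₀(0.01) = 0.0200
  −(0.59)·log₁₀(0.59) = 0.1352
  −(0.18)·log₁₀(0.18) = 0.1341
Sum: 0.0559 + 0.1341 + 0.0200 + 0.1352 + 0.1341 = 0.479 dits.

0.479 dits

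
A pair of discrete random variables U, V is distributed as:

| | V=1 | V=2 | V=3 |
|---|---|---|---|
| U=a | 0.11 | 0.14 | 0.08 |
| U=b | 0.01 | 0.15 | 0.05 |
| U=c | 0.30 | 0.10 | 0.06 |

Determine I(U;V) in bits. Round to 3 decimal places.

Marginals: p(U) = (0.3300, 0.2100, 0.4600), p(V) = (0.4200, 0.3900, 0.1900).
I(U;V) = H(U) + H(V) − H(U,V).
H(U) = 1.5160, H(V) = 1.5107, H(U,V) = 2.8288.
I(U;V) = 1.5160 + 1.5107 − 2.8288 = 0.198 bits.

0.198 bits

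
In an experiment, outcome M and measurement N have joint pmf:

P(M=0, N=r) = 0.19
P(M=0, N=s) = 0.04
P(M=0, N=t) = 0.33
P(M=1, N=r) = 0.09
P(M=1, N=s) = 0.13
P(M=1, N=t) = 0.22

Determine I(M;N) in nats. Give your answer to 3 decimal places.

Marginals: p(M) = (0.5600, 0.4400), p(N) = (0.2800, 0.1700, 0.5500).
I(M;N) = H(M) + H(N) − H(M,N).
H(M) = 0.6859, H(N) = 0.9865, H(M,N) = 1.6252.
I(M;N) = 0.6859 + 0.9865 − 1.6252 = 0.047 nats.

0.047 nats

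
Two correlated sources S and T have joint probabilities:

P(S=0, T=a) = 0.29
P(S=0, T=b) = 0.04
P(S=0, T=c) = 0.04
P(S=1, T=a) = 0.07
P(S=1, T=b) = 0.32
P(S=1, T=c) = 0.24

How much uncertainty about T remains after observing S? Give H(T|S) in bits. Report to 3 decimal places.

1.227 bits

Marginals: p(S) = (0.3700, 0.6300), p(T) = (0.3600, 0.3600, 0.2800).
H(T|S) = Σ p(S) · H(T|S=·).
  S=0: p=0.3700, H(T|S=0) = 0.9694
  S=1: p=0.6300, H(T|S=1) = 1.3790
Weighted sum = 1.227 bits.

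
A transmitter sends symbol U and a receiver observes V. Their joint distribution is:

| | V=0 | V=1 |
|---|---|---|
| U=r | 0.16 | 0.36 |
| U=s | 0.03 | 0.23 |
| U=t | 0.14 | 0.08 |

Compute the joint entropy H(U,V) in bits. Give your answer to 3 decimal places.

H(U,V) = −Σ p(x,y)·log₂ p(x,y) over all 6 cells.
  cell (r,0): −0.16·log₂0.16 = 0.4230
  cell (r,1): −0.36·log₂0.36 = 0.5306
  cell (s,0): −0.03·log₂0.03 = 0.1518
  cell (s,1): −0.23·log₂0.23 = 0.4877
  cell (t,0): −0.14·log₂0.14 = 0.3971
  cell (t,1): −0.08·log₂0.08 = 0.2915
Sum = 2.282 bits.

2.282 bits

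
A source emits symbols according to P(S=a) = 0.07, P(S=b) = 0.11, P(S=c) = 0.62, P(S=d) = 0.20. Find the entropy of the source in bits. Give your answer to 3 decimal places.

H(S) = −Σ p·log₂ p.
  −(0.07)·log₂(0.07) = 0.2686
  −(0.11)·log₂(0.11) = 0.3503
  −(0.62)·log₂(0.62) = 0.4276
  −(0.20)·log₂(0.20) = 0.4644
Sum: 0.2686 + 0.3503 + 0.4276 + 0.4644 = 1.511 bits.

1.511 bits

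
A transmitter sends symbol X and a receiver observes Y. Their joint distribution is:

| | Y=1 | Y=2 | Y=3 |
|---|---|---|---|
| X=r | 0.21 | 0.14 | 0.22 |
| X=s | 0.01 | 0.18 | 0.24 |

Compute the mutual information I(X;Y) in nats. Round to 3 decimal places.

0.105 nats

Marginals: p(X) = (0.5700, 0.4300), p(Y) = (0.2200, 0.3200, 0.4600).
I(X;Y) = H(X) + H(Y) − H(X,Y).
H(X) = 0.6833, H(Y) = 1.0549, H(X,Y) = 1.6333.
I(X;Y) = 0.6833 + 1.0549 − 1.6333 = 0.105 nats.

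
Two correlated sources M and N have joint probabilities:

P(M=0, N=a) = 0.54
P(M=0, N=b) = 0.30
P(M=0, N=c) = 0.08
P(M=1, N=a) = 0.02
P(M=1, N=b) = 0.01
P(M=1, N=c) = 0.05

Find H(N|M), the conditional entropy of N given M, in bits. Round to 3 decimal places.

Chain rule: H(N|M) = H(M,N) − H(M).
Marginals: p(M) = (0.9200, 0.0800), p(N) = (0.5600, 0.3100, 0.1300).
H(M,N) = 1.6881 bits; H(M) = 0.4022 bits.
H(N|M) = 1.6881 − 0.4022 = 1.286 bits.

1.286 bits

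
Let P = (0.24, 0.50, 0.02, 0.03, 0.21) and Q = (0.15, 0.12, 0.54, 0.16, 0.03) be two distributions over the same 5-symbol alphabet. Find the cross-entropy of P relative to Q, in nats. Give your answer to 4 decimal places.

2.3191 nats

H(P,Q) = −Σ p·ln q.
  −0.24·ln(0.15) = 0.45531
  −0.50·ln(0.12) = 1.06013
  −0.02·ln(0.54) = 0.01232
  −0.03·ln(0.16) = 0.05498
  −0.21·ln(0.03) = 0.73638
H(P,Q) = 2.3191 nats.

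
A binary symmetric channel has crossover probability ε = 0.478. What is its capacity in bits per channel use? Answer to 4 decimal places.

0.0014 bits

Binary symmetric channel: C = 1 − h₂(ε) where h₂ is the binary entropy function.
h₂(0.478) = −0.478·log₂0.478 − 0.522·log₂0.522 = 0.9986.
C = 1 − 0.9986 = 0.0014 bits per channel use.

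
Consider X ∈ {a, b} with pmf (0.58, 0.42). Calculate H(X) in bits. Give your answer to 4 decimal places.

0.9815 bits

H(X) = −Σ p·log₂ p.
  −(0.58)·log₂(0.58) = 0.45581
  −(0.42)·log₂(0.42) = 0.52565
Sum: 0.45581 + 0.52565 = 0.9815 bits.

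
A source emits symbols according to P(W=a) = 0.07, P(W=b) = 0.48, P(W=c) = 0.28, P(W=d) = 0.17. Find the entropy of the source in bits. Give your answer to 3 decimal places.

H(W) = −Σ p·log₂ p.
  −(0.07)·log₂(0.07) = 0.2686
  −(0.48)·log₂(0.48) = 0.5083
  −(0.28)·log₂(0.28) = 0.5142
  −(0.17)·log₂(0.17) = 0.4346
Sum: 0.2686 + 0.5083 + 0.5142 + 0.4346 = 1.726 bits.

1.726 bits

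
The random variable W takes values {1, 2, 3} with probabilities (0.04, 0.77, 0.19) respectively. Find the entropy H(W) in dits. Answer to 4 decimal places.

0.2804 dits

H(W) = −Σ p·log₁₀ p.
  −(0.04)·log₁₀(0.04) = 0.05592
  −(0.77)·log₁₀(0.77) = 0.08740
  −(0.19)·log₁₀(0.19) = 0.13704
Sum: 0.05592 + 0.08740 + 0.13704 = 0.2804 dits.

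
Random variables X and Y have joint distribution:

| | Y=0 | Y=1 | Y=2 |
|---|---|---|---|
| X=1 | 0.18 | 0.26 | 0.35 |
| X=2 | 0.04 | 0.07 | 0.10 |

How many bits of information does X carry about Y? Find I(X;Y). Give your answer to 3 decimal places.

Marginals: p(X) = (0.7900, 0.2100), p(Y) = (0.2200, 0.3300, 0.4500).
I(X;Y) = Σ p(x,y)·log₂[p(x,y)/(p(x)p(y))].
  (1,0): 0.18·log₂(1.0357) = 0.0091
  (1,1): 0.26·log₂(0.9973) = -0.0010
  (1,2): 0.35·log₂(0.9845) = -0.0079
  (2,0): 0.04·log₂(0.8658) = -0.0083
  (2,1): 0.07·log₂(1.0101) = 0.0010
  (2,2): 0.10·log₂(1.0582) = 0.0082
Sum = 0.001 bits.

0.001 bits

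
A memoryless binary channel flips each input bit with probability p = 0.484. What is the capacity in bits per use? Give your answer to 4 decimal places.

Binary symmetric channel: C = 1 − h₂(ε) where h₂ is the binary entropy function.
h₂(0.484) = −0.484·log₂0.484 − 0.516·log₂0.516 = 0.9993.
C = 1 − 0.9993 = 0.0007 bits per channel use.

0.0007 bits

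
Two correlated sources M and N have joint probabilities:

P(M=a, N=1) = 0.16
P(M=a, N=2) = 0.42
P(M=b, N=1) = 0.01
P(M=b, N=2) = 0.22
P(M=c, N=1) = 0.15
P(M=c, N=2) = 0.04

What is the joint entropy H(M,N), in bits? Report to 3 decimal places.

H(M,N) = −Σ p(x,y)·log₂ p(x,y) over all 6 cells.
  cell (a,1): −0.16·log₂0.16 = 0.4230
  cell (a,2): −0.42·log₂0.42 = 0.5256
  cell (b,1): −0.01·log₂0.01 = 0.0664
  cell (b,2): −0.22·log₂0.22 = 0.4806
  cell (c,1): −0.15·log₂0.15 = 0.4105
  cell (c,2): −0.04·log₂0.04 = 0.1858
Sum = 2.092 bits.

2.092 bits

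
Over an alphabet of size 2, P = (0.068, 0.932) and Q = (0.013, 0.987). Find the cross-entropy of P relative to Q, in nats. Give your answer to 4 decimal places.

H(P,Q) = −Σ p·ln q.
  −0.068·ln(0.013) = 0.29531
  −0.932·ln(0.987) = 0.01220
H(P,Q) = 0.3075 nats.

0.3075 nats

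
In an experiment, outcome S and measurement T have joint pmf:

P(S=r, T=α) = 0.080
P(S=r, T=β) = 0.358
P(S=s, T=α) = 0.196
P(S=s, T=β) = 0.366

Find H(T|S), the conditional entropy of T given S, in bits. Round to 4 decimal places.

0.8247 bits

Chain rule: H(T|S) = H(S,T) − H(S).
Marginals: p(S) = (0.4380, 0.5620), p(T) = (0.2760, 0.7240).
H(S,T) = 1.8136 bits; H(S) = 0.9889 bits.
H(T|S) = 1.8136 − 0.9889 = 0.8247 bits.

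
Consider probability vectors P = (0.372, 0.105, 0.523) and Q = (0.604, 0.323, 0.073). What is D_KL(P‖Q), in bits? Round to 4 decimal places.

1.0554 bits

D(P‖Q) = Σ p·log₂(p/q).
  0.372·log₂(0.372/0.604) = -0.26012
  0.105·log₂(0.105/0.323) = -0.17022
  0.523·log₂(0.523/0.073) = 1.48576
D(P‖Q) = 1.0554 bits.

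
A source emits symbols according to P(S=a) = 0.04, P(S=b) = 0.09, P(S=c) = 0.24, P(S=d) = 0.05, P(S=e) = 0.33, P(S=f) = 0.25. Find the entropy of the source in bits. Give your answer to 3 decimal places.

H(S) = −Σ p·log₂ p.
  −(0.04)·log₂(0.04) = 0.1858
  −(0.09)·log₂(0.09) = 0.3127
  −(0.24)·log₂(0.24) = 0.4941
  −(0.05)·log₂(0.05) = 0.2161
  −(0.33)·log₂(0.33) = 0.5278
  −(0.25)·log₂(0.25) = 0.5000
Sum: 0.1858 + 0.3127 + 0.4941 + 0.2161 + 0.5278 + 0.5000 = 2.236 bits.

2.236 bits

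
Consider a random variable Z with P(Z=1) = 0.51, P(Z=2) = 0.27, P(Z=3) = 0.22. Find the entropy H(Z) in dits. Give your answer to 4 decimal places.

0.4473 dits

H(Z) = −Σ p·log₁₀ p.
  −(0.51)·log₁₀(0.51) = 0.14914
  −(0.27)·log₁₀(0.27) = 0.15353
  −(0.22)·log₁₀(0.22) = 0.14467
Sum: 0.14914 + 0.15353 + 0.14467 = 0.4473 dits.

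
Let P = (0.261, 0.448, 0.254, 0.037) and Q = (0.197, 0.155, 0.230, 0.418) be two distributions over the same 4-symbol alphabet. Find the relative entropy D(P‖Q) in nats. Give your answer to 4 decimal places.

0.4844 nats

D(P‖Q) = Σ p·ln(p/q).
  0.261·ln(0.261/0.197) = 0.07342
  0.448·ln(0.448/0.155) = 0.47549
  0.254·ln(0.254/0.230) = 0.02521
  0.037·ln(0.037/0.418) = -0.08971
D(P‖Q) = 0.4844 nats.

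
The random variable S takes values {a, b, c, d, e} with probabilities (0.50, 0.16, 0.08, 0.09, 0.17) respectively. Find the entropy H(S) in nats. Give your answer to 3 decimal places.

H(S) = −Σ p·ln p.
  −(0.50)·ln(0.50) = 0.3466
  −(0.16)·ln(0.16) = 0.2932
  −(0.08)·ln(0.08) = 0.2021
  −(0.09)·ln(0.09) = 0.2167
  −(0.17)·ln(0.17) = 0.3012
Sum: 0.3466 + 0.2932 + 0.2021 + 0.2167 + 0.3012 = 1.360 nats.

1.360 nats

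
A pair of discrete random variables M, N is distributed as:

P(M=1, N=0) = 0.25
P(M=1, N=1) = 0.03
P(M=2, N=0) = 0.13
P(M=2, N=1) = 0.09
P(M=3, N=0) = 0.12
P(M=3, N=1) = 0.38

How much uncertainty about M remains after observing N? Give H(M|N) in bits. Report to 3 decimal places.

Chain rule: H(M|N) = H(M,N) − H(N).
Marginals: p(M) = (0.2800, 0.2200, 0.5000), p(N) = (0.5000, 0.5000).
H(M,N) = 2.2446 bits; H(N) = 1.0000 bits.
H(M|N) = 2.2446 − 1.0000 = 1.245 bits.

1.245 bits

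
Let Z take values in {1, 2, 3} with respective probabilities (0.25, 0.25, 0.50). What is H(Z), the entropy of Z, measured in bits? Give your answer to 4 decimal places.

H(Z) = −Σ p·log₂ p.
  −(0.25)·log₂(0.25) = 0.50000
  −(0.25)·log₂(0.25) = 0.50000
  −(0.50)·log₂(0.50) = 0.50000
Sum: 0.50000 + 0.50000 + 0.50000 = 1.5000 bits.

1.5000 bits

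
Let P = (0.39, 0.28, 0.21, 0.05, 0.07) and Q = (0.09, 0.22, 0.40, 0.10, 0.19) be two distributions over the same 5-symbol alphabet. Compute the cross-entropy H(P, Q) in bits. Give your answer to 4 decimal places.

2.5779 bits

H(P,Q) = −Σ p·log₂ q.
  −0.39·log₂(0.09) = 1.35483
  −0.28·log₂(0.22) = 0.61164
  −0.21·log₂(0.40) = 0.27760
  −0.05·log₂(0.10) = 0.16610
  −0.07·log₂(0.19) = 0.16772
H(P,Q) = 2.5779 bits.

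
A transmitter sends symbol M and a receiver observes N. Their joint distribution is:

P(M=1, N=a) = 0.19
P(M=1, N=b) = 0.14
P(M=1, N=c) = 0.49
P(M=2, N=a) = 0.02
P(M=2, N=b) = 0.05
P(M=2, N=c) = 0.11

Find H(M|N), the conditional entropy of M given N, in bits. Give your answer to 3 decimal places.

0.666 bits

Marginals: p(M) = (0.8200, 0.1800), p(N) = (0.2100, 0.1900, 0.6000).
H(M|N) = Σ p(N) · H(M|N=·).
  N=a: p=0.2100, H(M|N=a) = 0.4537
  N=b: p=0.1900, H(M|N=b) = 0.8315
  N=c: p=0.6000, H(M|N=c) = 0.6873
Weighted sum = 0.666 bits.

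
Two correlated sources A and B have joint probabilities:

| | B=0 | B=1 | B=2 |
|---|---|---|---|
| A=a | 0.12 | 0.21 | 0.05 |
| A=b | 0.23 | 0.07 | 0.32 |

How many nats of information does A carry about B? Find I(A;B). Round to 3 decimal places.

Marginals: p(A) = (0.3800, 0.6200), p(B) = (0.3500, 0.2800, 0.3700).
I(A;B) = Σ p(x,y)·ln[p(x,y)/(p(x)p(y))].
  (a,0): 0.12·ln(0.9023) = -0.0123
  (a,1): 0.21·ln(1.9737) = 0.1428
  (a,2): 0.05·ln(0.3556) = -0.0517
  (b,0): 0.23·ln(1.0599) = 0.0134
  (b,1): 0.07·ln(0.4032) = -0.0636
  (b,2): 0.32·ln(1.3949) = 0.1065
Sum = 0.135 nats.

0.135 nats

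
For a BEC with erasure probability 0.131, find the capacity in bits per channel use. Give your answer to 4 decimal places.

0.8690 bits

Binary erasure channel: capacity C = 1 − ε.
C = 1 − 0.131 = 0.8690 bits per channel use.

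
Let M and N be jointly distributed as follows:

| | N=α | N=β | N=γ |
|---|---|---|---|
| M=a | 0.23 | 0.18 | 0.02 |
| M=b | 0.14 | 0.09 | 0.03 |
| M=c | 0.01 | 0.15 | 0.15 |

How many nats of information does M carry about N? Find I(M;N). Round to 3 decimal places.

0.193 nats

Marginals: p(M) = (0.4300, 0.2600, 0.3100), p(N) = (0.3800, 0.4200, 0.2000).
I(M;N) = Σ p(x,y)·ln[p(x,y)/(p(x)p(y))].
  (a,α): 0.23·ln(1.4076) = 0.0786
  (a,β): 0.18·ln(0.9967) = -0.0006
  (a,γ): 0.02·ln(0.2326) = -0.0292
  (b,α): 0.14·ln(1.4170) = 0.0488
  (b,β): 0.09·ln(0.8242) = -0.0174
  (b,γ): 0.03·ln(0.5769) = -0.0165
  (c,α): 0.01·ln(0.0849) = -0.0247
  (c,β): 0.15·ln(1.1521) = 0.0212
  (c,γ): 0.15·ln(2.4194) = 0.1325
Sum = 0.193 nats.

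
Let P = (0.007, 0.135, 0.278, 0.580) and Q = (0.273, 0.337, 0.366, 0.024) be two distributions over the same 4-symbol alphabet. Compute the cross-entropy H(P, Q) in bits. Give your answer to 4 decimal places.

3.7490 bits

H(P,Q) = −Σ p·log₂ q.
  −0.007·log₂(0.273) = 0.01311
  −0.135·log₂(0.337) = 0.21184
  −0.278·log₂(0.366) = 0.40312
  −0.580·log₂(0.024) = 3.12088
H(P,Q) = 3.7490 bits.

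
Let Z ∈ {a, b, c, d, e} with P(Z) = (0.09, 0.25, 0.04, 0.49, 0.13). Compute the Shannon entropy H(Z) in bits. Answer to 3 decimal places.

H(Z) = −Σ p·log₂ p.
  −(0.09)·log₂(0.09) = 0.3127
  −(0.25)·log₂(0.25) = 0.5000
  −(0.04)·log₂(0.04) = 0.1858
  −(0.49)·log₂(0.49) = 0.5043
  −(0.13)·log₂(0.13) = 0.3826
Sum: 0.3127 + 0.5000 + 0.1858 + 0.5043 + 0.3826 = 1.885 bits.

1.885 bits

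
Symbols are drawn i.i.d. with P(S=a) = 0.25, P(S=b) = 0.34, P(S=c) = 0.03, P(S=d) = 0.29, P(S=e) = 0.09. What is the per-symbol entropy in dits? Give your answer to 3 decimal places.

H(S) = −Σ p·log₁₀ p.
  −(0.25)·log₁₀(0.25) = 0.1505
  −(0.34)·log₁₀(0.34) = 0.1593
  −(0.03)·log₁₀(0.03) = 0.0457
  −(0.29)·log₁₀(0.29) = 0.1559
  −(0.09)·log₁₀(0.09) = 0.0941
Sum: 0.1505 + 0.1593 + 0.0457 + 0.1559 + 0.0941 = 0.606 dits.

0.606 dits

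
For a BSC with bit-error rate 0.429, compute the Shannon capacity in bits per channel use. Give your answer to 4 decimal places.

0.0146 bits

Binary symmetric channel: C = 1 − h₂(ε) where h₂ is the binary entropy function.
h₂(0.429) = −0.429·log₂0.429 − 0.571·log₂0.571 = 0.9854.
C = 1 − 0.9854 = 0.0146 bits per channel use.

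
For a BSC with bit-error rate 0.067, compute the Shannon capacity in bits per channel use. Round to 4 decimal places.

Binary symmetric channel: C = 1 − h₂(ε) where h₂ is the binary entropy function.
h₂(0.067) = −0.067·log₂0.067 − 0.933·log₂0.933 = 0.3546.
C = 1 − 0.3546 = 0.6454 bits per channel use.

0.6454 bits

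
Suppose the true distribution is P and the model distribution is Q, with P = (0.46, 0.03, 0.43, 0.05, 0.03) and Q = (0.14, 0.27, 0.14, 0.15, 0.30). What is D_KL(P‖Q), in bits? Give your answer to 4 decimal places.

1.2116 bits

D(P‖Q) = Σ p·log₂(p/q).
  0.46·log₂(0.46/0.14) = 0.78946
  0.03·log₂(0.03/0.27) = -0.09510
  0.43·log₂(0.43/0.14) = 0.69613
  0.05·log₂(0.05/0.15) = -0.07925
  0.03·log₂(0.03/0.30) = -0.09966
D(P‖Q) = 1.2116 bits.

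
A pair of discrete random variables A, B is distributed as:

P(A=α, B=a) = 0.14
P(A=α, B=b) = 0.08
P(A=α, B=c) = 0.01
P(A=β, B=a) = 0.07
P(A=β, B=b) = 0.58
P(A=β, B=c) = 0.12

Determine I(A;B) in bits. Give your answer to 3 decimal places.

Marginals: p(A) = (0.2300, 0.7700), p(B) = (0.2100, 0.6600, 0.1300).
I(A;B) = Σ p(x,y)·log₂[p(x,y)/(p(x)p(y))].
  (α,a): 0.14·log₂(2.8986) = 0.2149
  (α,b): 0.08·log₂(0.5270) = -0.0739
  (α,c): 0.01·log₂(0.3344) = -0.0158
  (β,a): 0.07·log₂(0.4329) = -0.0846
  (β,b): 0.58·log₂(1.1413) = 0.1106
  (β,c): 0.12·log₂(1.1988) = 0.0314
Sum = 0.183 bits.

0.183 bits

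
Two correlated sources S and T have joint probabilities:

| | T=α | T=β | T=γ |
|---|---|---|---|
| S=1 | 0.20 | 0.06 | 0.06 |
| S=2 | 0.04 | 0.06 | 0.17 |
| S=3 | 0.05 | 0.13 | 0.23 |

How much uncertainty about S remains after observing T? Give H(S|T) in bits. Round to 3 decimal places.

1.368 bits

Marginals: p(S) = (0.3200, 0.2700, 0.4100), p(T) = (0.2900, 0.2500, 0.4600).
H(S|T) = Σ p(T) · H(S|T=·).
  T=α: p=0.2900, H(S|T=α) = 1.2011
  T=β: p=0.2500, H(S|T=β) = 1.4788
  T=γ: p=0.4600, H(S|T=γ) = 1.4140
Weighted sum = 1.368 bits.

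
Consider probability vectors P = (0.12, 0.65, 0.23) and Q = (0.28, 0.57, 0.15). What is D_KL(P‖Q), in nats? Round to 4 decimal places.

D(P‖Q) = Σ p·ln(p/q).
  0.12·ln(0.12/0.28) = -0.10168
  0.65·ln(0.65/0.57) = 0.08537
  0.23·ln(0.23/0.15) = 0.09831
D(P‖Q) = 0.0820 nats.

0.0820 nats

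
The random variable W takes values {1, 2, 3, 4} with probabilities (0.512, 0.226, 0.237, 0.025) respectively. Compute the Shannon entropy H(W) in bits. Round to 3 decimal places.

H(W) = −Σ p·log₂ p.
  −(0.512)·log₂(0.512) = 0.4945
  −(0.226)·log₂(0.226) = 0.4849
  −(0.237)·log₂(0.237) = 0.4923
  −(0.025)·log₂(0.025) = 0.1330
Sum: 0.4945 + 0.4849 + 0.4923 + 0.1330 = 1.605 bits.

1.605 bits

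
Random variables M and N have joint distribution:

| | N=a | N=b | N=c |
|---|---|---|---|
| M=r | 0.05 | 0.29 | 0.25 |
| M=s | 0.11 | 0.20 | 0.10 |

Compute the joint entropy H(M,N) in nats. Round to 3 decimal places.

H(M,N) = −Σ p(x,y)·ln p(x,y) over all 6 cells.
  cell (r,a): −0.05·ln0.05 = 0.1498
  cell (r,b): −0.29·ln0.29 = 0.3590
  cell (r,c): −0.25·ln0.25 = 0.3466
  cell (s,a): −0.11·ln0.11 = 0.2428
  cell (s,b): −0.20·ln0.20 = 0.3219
  cell (s,c): −0.10·ln0.10 = 0.2303
Sum = 1.650 nats.

1.650 nats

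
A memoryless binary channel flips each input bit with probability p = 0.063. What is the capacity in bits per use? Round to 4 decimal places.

Binary symmetric channel: C = 1 − h₂(ε) where h₂ is the binary entropy function.
h₂(0.063) = −0.063·log₂0.063 − 0.937·log₂0.937 = 0.3392.
C = 1 − 0.3392 = 0.6608 bits per channel use.

0.6608 bits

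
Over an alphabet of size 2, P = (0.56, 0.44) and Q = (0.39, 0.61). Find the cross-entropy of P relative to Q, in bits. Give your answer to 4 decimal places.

1.0745 bits

H(P,Q) = −Σ p·log₂ q.
  −0.56·log₂(0.39) = 0.76073
  −0.44·log₂(0.61) = 0.31377
H(P,Q) = 1.0745 bits.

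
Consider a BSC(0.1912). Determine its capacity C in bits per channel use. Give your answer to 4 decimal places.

0.2960 bits

Binary symmetric channel: C = 1 − h₂(ε) where h₂ is the binary entropy function.
h₂(0.1912) = −0.1912·log₂0.1912 − 0.8088·log₂0.8088 = 0.7040.
C = 1 − 0.7040 = 0.2960 bits per channel use.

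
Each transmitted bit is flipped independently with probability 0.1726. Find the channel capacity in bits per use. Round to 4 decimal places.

0.3364 bits

Binary symmetric channel: C = 1 − h₂(ε) where h₂ is the binary entropy function.
h₂(0.1726) = −0.1726·log₂0.1726 − 0.8274·log₂0.8274 = 0.6636.
C = 1 − 0.6636 = 0.3364 bits per channel use.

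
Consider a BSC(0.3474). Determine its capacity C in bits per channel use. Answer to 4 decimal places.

Binary symmetric channel: C = 1 − h₂(ε) where h₂ is the binary entropy function.
h₂(0.3474) = −0.3474·log₂0.3474 − 0.6526·log₂0.6526 = 0.9317.
C = 1 − 0.9317 = 0.0683 bits per channel use.

0.0683 bits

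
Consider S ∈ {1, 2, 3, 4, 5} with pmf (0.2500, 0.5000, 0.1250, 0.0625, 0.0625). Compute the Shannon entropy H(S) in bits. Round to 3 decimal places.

H(S) = −Σ p·log₂ p.
  −(0.2500)·log₂(0.2500) = 0.5000
  −(0.5000)·log₂(0.5000) = 0.5000
  −(0.1250)·log₂(0.1250) = 0.3750
  −(0.0625)·log₂(0.0625) = 0.2500
  −(0.0625)·log₂(0.0625) = 0.2500
Sum: 0.5000 + 0.5000 + 0.3750 + 0.2500 + 0.2500 = 1.875 bits.

1.875 bits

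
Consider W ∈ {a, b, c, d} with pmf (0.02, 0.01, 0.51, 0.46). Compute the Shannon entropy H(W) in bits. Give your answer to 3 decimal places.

H(W) = −Σ p·log₂ p.
  −(0.02)·log₂(0.02) = 0.1129
  −(0.01)·log₂(0.01) = 0.0664
  −(0.51)·log₂(0.51) = 0.4954
  −(0.46)·log₂(0.46) = 0.5153
Sum: 0.1129 + 0.0664 + 0.4954 + 0.5153 = 1.190 bits.

1.190 bits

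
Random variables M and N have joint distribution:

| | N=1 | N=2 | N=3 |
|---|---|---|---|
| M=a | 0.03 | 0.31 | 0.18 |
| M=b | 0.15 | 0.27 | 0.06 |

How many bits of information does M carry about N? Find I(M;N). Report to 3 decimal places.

0.109 bits

Marginals: p(M) = (0.5200, 0.4800), p(N) = (0.1800, 0.5800, 0.2400).
I(M;N) = H(M) + H(N) − H(M,N).
H(M) = 0.9988, H(N) = 1.3952, H(M,N) = 2.2850.
I(M;N) = 0.9988 + 1.3952 − 2.2850 = 0.109 bits.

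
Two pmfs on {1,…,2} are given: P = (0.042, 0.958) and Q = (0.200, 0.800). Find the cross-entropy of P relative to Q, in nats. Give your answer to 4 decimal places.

0.2814 nats

H(P,Q) = −Σ p·ln q.
  −0.042·ln(0.200) = 0.06760
  −0.958·ln(0.800) = 0.21377
H(P,Q) = 0.2814 nats.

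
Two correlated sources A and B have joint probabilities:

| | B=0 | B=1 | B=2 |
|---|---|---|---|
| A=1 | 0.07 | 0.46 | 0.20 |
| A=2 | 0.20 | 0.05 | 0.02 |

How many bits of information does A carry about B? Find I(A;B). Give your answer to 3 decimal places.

Marginals: p(A) = (0.7300, 0.2700), p(B) = (0.2700, 0.5100, 0.2200).
I(A;B) = H(A) + H(B) − H(A,B).
H(A) = 0.8415, H(B) = 1.4860, H(A,B) = 2.0416.
I(A;B) = 0.8415 + 1.4860 − 2.0416 = 0.286 bits.

0.286 bits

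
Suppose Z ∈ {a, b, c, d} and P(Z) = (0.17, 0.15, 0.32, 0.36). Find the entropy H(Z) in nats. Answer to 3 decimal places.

1.318 nats

H(Z) = −Σ p·ln p.
  −(0.17)·ln(0.17) = 0.3012
  −(0.15)·ln(0.15) = 0.2846
  −(0.32)·ln(0.32) = 0.3646
  −(0.36)·ln(0.36) = 0.3678
Sum: 0.3012 + 0.2846 + 0.3646 + 0.3678 = 1.318 nats.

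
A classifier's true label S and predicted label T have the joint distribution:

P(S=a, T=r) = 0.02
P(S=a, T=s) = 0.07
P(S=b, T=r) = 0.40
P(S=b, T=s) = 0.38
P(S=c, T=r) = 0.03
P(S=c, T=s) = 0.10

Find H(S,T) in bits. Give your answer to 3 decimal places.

H(S,T) = −Σ p(x,y)·log₂ p(x,y) over all 6 cells.
  cell (a,r): −0.02·log₂0.02 = 0.1129
  cell (a,s): −0.07·log₂0.07 = 0.2686
  cell (b,r): −0.40·log₂0.40 = 0.5288
  cell (b,s): −0.38·log₂0.38 = 0.5305
  cell (c,r): −0.03·log₂0.03 = 0.1518
  cell (c,s): −0.10·log₂0.10 = 0.3322
Sum = 1.925 bits.

1.925 bits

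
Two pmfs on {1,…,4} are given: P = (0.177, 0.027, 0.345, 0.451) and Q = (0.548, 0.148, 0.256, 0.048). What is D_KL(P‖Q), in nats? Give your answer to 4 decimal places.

D(P‖Q) = Σ p·ln(p/q).
  0.177·ln(0.177/0.548) = -0.20003
  0.027·ln(0.027/0.148) = -0.04594
  0.345·ln(0.345/0.256) = 0.10294
  0.451·ln(0.451/0.048) = 1.01036
D(P‖Q) = 0.8673 nats.

0.8673 nats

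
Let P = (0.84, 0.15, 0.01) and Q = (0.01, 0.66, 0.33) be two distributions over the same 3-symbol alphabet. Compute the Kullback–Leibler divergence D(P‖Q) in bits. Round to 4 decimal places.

4.9985 bits

D(P‖Q) = Σ p·log₂(p/q).
  0.84·log₂(0.84/0.01) = 5.36955
  0.15·log₂(0.15/0.66) = -0.32063
  0.01·log₂(0.01/0.33) = -0.05044
D(P‖Q) = 4.9985 bits.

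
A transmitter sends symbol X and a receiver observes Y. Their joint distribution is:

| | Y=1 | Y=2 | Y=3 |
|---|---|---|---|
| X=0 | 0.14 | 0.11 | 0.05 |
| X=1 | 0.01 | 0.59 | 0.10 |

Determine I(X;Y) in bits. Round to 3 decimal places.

0.251 bits

Marginals: p(X) = (0.3000, 0.7000), p(Y) = (0.1500, 0.7000, 0.1500).
I(X;Y) = H(X) + H(Y) − H(X,Y).
H(X) = 0.8813, H(Y) = 1.1813, H(X,Y) = 1.8112.
I(X;Y) = 0.8813 + 1.1813 − 1.8112 = 0.251 bits.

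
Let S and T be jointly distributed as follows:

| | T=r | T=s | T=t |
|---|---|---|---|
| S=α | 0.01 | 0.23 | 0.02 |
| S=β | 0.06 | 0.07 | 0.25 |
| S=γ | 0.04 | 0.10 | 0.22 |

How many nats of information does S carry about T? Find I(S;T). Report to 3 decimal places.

Marginals: p(S) = (0.2600, 0.3800, 0.3600), p(T) = (0.1100, 0.4000, 0.4900).
I(S;T) = H(S) + H(T) − H(S,T).
H(S) = 1.0857, H(T) = 0.9589, H(S,T) = 1.8560.
I(S;T) = 1.0857 + 0.9589 − 1.8560 = 0.189 nats.

0.189 nats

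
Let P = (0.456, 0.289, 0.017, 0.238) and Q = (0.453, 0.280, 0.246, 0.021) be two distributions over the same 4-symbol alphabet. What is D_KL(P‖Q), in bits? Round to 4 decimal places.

0.7856 bits

D(P‖Q) = Σ p·log₂(p/q).
  0.456·log₂(0.456/0.453) = 0.00434
  0.289·log₂(0.289/0.280) = 0.01319
  0.017·log₂(0.017/0.246) = -0.06554
  0.238·log₂(0.238/0.021) = 0.83360
D(P‖Q) = 0.7856 bits.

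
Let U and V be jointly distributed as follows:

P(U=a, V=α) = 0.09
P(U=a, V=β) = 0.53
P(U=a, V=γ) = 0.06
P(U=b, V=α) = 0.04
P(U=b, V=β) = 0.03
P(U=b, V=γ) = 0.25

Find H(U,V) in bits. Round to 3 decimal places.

1.879 bits

H(U,V) = −Σ p(x,y)·log₂ p(x,y) over all 6 cells.
  cell (a,α): −0.09·log₂0.09 = 0.3127
  cell (a,β): −0.53·log₂0.53 = 0.4854
  cell (a,γ): −0.06·log₂0.06 = 0.2435
  cell (b,α): −0.04·log₂0.04 = 0.1858
  cell (b,β): −0.03·log₂0.03 = 0.1518
  cell (b,γ): −0.25·log₂0.25 = 0.5000
Sum = 1.879 bits.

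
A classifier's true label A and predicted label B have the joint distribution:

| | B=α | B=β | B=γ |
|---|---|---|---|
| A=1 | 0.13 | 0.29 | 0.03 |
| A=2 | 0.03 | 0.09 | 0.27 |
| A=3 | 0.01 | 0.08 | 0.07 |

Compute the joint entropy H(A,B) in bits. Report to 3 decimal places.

2.653 bits

H(A,B) = −Σ p(x,y)·log₂ p(x,y) over all 9 cells.
  cell (1,α): −0.13·log₂0.13 = 0.3826
  cell (1,β): −0.29·log₂0.29 = 0.5179
  cell (1,γ): −0.03·log₂0.03 = 0.1518
  cell (2,α): −0.03·log₂0.03 = 0.1518
  cell (2,β): −0.09·log₂0.09 = 0.3127
  cell (2,γ): −0.27·log₂0.27 = 0.5100
  cell (3,α): −0.01·log₂0.01 = 0.0664
  cell (3,β): −0.08·log₂0.08 = 0.2915
  cell (3,γ): −0.07·log₂0.07 = 0.2686
Sum = 2.653 bits.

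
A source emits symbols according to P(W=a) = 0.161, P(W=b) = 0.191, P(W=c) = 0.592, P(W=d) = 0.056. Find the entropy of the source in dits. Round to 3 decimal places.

H(W) = −Σ p·log₁₀ p.
  −(0.161)·log₁₀(0.161) = 0.1277
  −(0.191)·log₁₀(0.191) = 0.1373
  −(0.592)·log₁₀(0.592) = 0.1348
  −(0.056)·log₁₀(0.056) = 0.0701
Sum: 0.1277 + 0.1373 + 0.1348 + 0.0701 = 0.470 dits.

0.470 dits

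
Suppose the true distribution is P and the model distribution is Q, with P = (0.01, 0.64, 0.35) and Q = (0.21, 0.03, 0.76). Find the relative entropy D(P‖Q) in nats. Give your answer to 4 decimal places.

1.6567 nats

D(P‖Q) = Σ p·ln(p/q).
  0.01·ln(0.01/0.21) = -0.03045
  0.64·ln(0.64/0.03) = 1.95857
  0.35·ln(0.35/0.76) = -0.27138
D(P‖Q) = 1.6567 nats.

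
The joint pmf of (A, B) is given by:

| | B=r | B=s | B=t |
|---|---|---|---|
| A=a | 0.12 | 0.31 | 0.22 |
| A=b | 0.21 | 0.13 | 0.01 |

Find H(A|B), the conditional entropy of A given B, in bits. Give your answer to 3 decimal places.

0.757 bits

Marginals: p(A) = (0.6500, 0.3500), p(B) = (0.3300, 0.4400, 0.2300).
H(A|B) = Σ p(B) · H(A|B=·).
  B=r: p=0.3300, H(A|B=r) = 0.9457
  B=s: p=0.4400, H(A|B=s) = 0.8757
  B=t: p=0.2300, H(A|B=t) = 0.2580
Weighted sum = 0.757 bits.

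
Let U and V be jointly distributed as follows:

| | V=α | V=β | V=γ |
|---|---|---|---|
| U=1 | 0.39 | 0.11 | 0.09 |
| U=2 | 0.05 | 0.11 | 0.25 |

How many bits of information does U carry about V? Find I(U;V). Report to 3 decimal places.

0.248 bits

Marginals: p(U) = (0.5900, 0.4100), p(V) = (0.4400, 0.2200, 0.3400).
I(U;V) = Σ p(x,y)·log₂[p(x,y)/(p(x)p(y))].
  (1,α): 0.39·log₂(1.5023) = 0.2290
  (1,β): 0.11·log₂(0.8475) = -0.0263
  (1,γ): 0.09·log₂(0.4487) = -0.1041
  (2,α): 0.05·log₂(0.2772) = -0.0926
  (2,β): 0.11·log₂(1.2195) = 0.0315
  (2,γ): 0.25·log₂(1.7934) = 0.2107
Sum = 0.248 bits.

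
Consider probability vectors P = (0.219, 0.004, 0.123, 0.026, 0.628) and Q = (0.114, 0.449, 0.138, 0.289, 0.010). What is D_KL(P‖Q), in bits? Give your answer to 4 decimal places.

3.8191 bits

D(P‖Q) = Σ p·log₂(p/q).
  0.219·log₂(0.219/0.114) = 0.20628
  0.004·log₂(0.004/0.449) = -0.02724
  0.123·log₂(0.123/0.138) = -0.02042
  0.026·log₂(0.026/0.289) = -0.09034
  0.628·log₂(0.628/0.010) = 3.75085
D(P‖Q) = 3.8191 bits.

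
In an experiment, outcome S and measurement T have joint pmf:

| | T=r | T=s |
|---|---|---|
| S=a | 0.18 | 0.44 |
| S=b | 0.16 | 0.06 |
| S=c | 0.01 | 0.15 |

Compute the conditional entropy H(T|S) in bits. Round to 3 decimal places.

0.779 bits

Marginals: p(S) = (0.6200, 0.2200, 0.1600), p(T) = (0.3500, 0.6500).
H(T|S) = Σ p(S) · H(T|S=·).
  S=a: p=0.6200, H(T|S=a) = 0.8691
  S=b: p=0.2200, H(T|S=b) = 0.8454
  S=c: p=0.1600, H(T|S=c) = 0.3373
Weighted sum = 0.779 bits.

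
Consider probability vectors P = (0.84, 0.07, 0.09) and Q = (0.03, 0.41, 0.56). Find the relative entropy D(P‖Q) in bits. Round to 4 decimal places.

D(P‖Q) = Σ p·log₂(p/q).
  0.84·log₂(0.84/0.03) = 4.03818
  0.07·log₂(0.07/0.41) = -0.17851
  0.09·log₂(0.09/0.56) = -0.23737
D(P‖Q) = 3.6223 bits.

3.6223 bits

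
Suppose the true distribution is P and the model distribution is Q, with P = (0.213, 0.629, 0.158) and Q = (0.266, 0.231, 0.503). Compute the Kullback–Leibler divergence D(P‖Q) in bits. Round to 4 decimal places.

D(P‖Q) = Σ p·log₂(p/q).
  0.213·log₂(0.213/0.266) = -0.06828
  0.629·log₂(0.629/0.231) = 0.90901
  0.158·log₂(0.158/0.503) = -0.26396
D(P‖Q) = 0.5768 bits.

0.5768 bits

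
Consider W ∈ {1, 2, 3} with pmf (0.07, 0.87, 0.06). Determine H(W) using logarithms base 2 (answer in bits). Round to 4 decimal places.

0.6869 bits

H(W) = −Σ p·log₂ p.
  −(0.07)·log₂(0.07) = 0.26856
  −(0.87)·log₂(0.87) = 0.17479
  −(0.06)·log₂(0.06) = 0.24353
Sum: 0.26856 + 0.17479 + 0.24353 = 0.6869 bits.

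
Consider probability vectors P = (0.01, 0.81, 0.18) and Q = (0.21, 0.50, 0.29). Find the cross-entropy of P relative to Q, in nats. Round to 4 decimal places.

H(P,Q) = −Σ p·ln q.
  −0.01·ln(0.21) = 0.01561
  −0.81·ln(0.50) = 0.56145
  −0.18·ln(0.29) = 0.22282
H(P,Q) = 0.7999 nats.

0.7999 nats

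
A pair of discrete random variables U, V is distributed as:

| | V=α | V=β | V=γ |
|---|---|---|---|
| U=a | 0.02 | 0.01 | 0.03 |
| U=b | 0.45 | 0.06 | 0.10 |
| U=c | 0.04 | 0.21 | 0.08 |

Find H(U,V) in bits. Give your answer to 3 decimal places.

2.375 bits

H(U,V) = −Σ p(x,y)·log₂ p(x,y) over all 9 cells.
  cell (a,α): −0.02·log₂0.02 = 0.1129
  cell (a,β): −0.01·log₂0.01 = 0.0664
  cell (a,γ): −0.03·log₂0.03 = 0.1518
  cell (b,α): −0.45·log₂0.45 = 0.5184
  cell (b,β): −0.06·log₂0.06 = 0.2435
  cell (b,γ): −0.10·log₂0.10 = 0.3322
  cell (c,α): −0.04·log₂0.04 = 0.1858
  cell (c,β): −0.21·log₂0.21 = 0.4728
  cell (c,γ): −0.08·log₂0.08 = 0.2915
Sum = 2.375 bits.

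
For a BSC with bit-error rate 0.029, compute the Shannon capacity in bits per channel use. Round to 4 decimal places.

0.8106 bits

Binary symmetric channel: C = 1 − h₂(ε) where h₂ is the binary entropy function.
h₂(0.029) = −0.029·log₂0.029 − 0.971·log₂0.971 = 0.1894.
C = 1 − 0.1894 = 0.8106 bits per channel use.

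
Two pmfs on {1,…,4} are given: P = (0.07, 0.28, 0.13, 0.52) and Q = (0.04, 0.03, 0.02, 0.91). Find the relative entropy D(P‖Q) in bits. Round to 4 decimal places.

D(P‖Q) = Σ p·log₂(p/q).
  0.07·log₂(0.07/0.04) = 0.05651
  0.28·log₂(0.28/0.03) = 0.90227
  0.13·log₂(0.13/0.02) = 0.35106
  0.52·log₂(0.52/0.91) = -0.41982
D(P‖Q) = 0.8900 bits.

0.8900 bits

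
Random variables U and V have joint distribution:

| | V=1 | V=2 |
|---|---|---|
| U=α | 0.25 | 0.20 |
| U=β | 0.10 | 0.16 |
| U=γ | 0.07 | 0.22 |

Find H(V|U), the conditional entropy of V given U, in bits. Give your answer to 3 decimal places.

0.927 bits

Marginals: p(U) = (0.4500, 0.2600, 0.2900), p(V) = (0.4200, 0.5800).
H(V|U) = Σ p(U) · H(V|U=·).
  U=α: p=0.4500, H(V|U=α) = 0.9911
  U=β: p=0.2600, H(V|U=β) = 0.9612
  U=γ: p=0.2900, H(V|U=γ) = 0.7973
Weighted sum = 0.927 bits.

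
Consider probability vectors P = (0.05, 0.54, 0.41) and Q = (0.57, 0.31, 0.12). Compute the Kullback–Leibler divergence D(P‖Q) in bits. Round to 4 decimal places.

D(P‖Q) = Σ p·log₂(p/q).
  0.05·log₂(0.05/0.57) = -0.17555
  0.54·log₂(0.54/0.31) = 0.43237
  0.41·log₂(0.41/0.12) = 0.72676
D(P‖Q) = 0.9836 bits.

0.9836 bits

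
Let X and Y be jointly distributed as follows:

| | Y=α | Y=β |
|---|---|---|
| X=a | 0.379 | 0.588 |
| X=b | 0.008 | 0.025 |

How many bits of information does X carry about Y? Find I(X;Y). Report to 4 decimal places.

0.0023 bits

Marginals: p(X) = (0.9670, 0.0330), p(Y) = (0.3870, 0.6130).
I(X;Y) = Σ p(x,y)·log₂[p(x,y)/(p(x)p(y))].
  (a,α): 0.379·log₂(1.0127) = 0.00693
  (a,β): 0.588·log₂(0.9920) = -0.00686
  (b,α): 0.008·log₂(0.6264) = -0.00540
  (b,β): 0.025·log₂(1.2358) = 0.00764
Sum = 0.0023 bits.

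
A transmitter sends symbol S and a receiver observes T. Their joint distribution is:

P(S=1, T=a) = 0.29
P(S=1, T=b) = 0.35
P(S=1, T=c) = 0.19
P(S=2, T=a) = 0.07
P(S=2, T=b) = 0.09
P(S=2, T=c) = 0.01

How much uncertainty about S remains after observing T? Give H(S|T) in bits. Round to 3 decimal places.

Marginals: p(S) = (0.8300, 0.1700), p(T) = (0.3600, 0.4400, 0.2000).
H(S|T) = Σ p(T) · H(S|T=·).
  T=a: p=0.3600, H(S|T=a) = 0.7107
  T=b: p=0.4400, H(S|T=b) = 0.7309
  T=c: p=0.2000, H(S|T=c) = 0.2864
Weighted sum = 0.635 bits.

0.635 bits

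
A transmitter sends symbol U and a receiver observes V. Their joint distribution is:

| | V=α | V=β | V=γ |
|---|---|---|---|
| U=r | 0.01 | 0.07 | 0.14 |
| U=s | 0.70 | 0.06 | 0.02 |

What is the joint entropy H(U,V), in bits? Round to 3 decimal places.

H(U,V) = −Σ p(x,y)·log₂ p(x,y) over all 6 cells.
  cell (r,α): −0.01·log₂0.01 = 0.0664
  cell (r,β): −0.07·log₂0.07 = 0.2686
  cell (r,γ): −0.14·log₂0.14 = 0.3971
  cell (s,α): −0.70·log₂0.70 = 0.3602
  cell (s,β): −0.06·log₂0.06 = 0.2435
  cell (s,γ): −0.02·log₂0.02 = 0.1129
Sum = 1.449 bits.

1.449 bits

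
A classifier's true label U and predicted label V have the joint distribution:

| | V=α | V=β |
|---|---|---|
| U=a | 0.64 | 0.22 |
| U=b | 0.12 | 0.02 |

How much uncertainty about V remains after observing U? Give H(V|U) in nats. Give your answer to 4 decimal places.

0.5464 nats

Marginals: p(U) = (0.8600, 0.1400), p(V) = (0.7600, 0.2400).
H(V|U) = Σ p(U) · H(V|U=·).
  U=a: p=0.8600, H(V|U=a) = 0.5686
  U=b: p=0.1400, H(V|U=b) = 0.4101
Weighted sum = 0.5464 nats.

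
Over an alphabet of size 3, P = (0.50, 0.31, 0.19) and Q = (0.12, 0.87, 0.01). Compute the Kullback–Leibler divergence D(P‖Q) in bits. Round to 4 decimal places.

D(P‖Q) = Σ p·log₂(p/q).
  0.50·log₂(0.50/0.12) = 1.02945
  0.31·log₂(0.31/0.87) = -0.46151
  0.19·log₂(0.19/0.01) = 0.80711
D(P‖Q) = 1.3750 bits.

1.3750 bits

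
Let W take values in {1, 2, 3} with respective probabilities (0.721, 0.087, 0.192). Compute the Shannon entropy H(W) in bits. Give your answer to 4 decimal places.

H(W) = −Σ p·log₂ p.
  −(0.721)·log₂(0.721) = 0.34026
  −(0.087)·log₂(0.087) = 0.30649
  −(0.192)·log₂(0.192) = 0.45712
Sum: 0.34026 + 0.30649 + 0.45712 = 1.1039 bits.

1.1039 bits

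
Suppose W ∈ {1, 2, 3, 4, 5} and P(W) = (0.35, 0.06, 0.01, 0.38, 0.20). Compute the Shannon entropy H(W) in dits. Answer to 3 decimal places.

0.552 dits

H(W) = −Σ p·log₁₀ p.
  −(0.35)·log₁₀(0.35) = 0.1596
  −(0.06)·log₁₀(0.06) = 0.0733
  −(0.01)·log₁₀(0.01) = 0.0200
  −(0.38)·log₁₀(0.38) = 0.1597
  −(0.20)·log₁₀(0.20) = 0.1398
Sum: 0.1596 + 0.0733 + 0.0200 + 0.1597 + 0.1398 = 0.552 dits.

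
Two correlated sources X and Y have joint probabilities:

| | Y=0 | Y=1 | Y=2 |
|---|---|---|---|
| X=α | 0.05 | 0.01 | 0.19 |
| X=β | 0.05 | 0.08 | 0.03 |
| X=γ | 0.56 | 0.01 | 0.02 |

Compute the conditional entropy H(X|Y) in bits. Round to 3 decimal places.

Marginals: p(X) = (0.2500, 0.1600, 0.5900), p(Y) = (0.6600, 0.1000, 0.2400).
H(X|Y) = Σ p(Y) · H(X|Y=·).
  Y=0: p=0.6600, H(X|Y=0) = 0.7651
  Y=1: p=0.1000, H(X|Y=1) = 0.9219
  Y=2: p=0.2400, H(X|Y=2) = 0.9406
Weighted sum = 0.823 bits.

0.823 bits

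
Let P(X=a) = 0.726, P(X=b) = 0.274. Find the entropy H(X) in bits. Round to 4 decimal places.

H(X) = −Σ p·log₂ p.
  −(0.726)·log₂(0.726) = 0.33538
  −(0.274)·log₂(0.274) = 0.51176
Sum: 0.33538 + 0.51176 = 0.8471 bits.

0.8471 bits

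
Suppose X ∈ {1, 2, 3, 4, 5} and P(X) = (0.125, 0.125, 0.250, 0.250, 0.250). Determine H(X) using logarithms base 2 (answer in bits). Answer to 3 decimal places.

H(X) = −Σ p·log₂ p.
  −(0.125)·log₂(0.125) = 0.3750
  −(0.125)·log₂(0.125) = 0.3750
  −(0.250)·log₂(0.250) = 0.5000
  −(0.250)·log₂(0.250) = 0.5000
  −(0.250)·log₂(0.250) = 0.5000
Sum: 0.3750 + 0.3750 + 0.5000 + 0.5000 + 0.5000 = 2.250 bits.

2.250 bits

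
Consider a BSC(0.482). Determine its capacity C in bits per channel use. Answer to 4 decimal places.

Binary symmetric channel: C = 1 − h₂(ε) where h₂ is the binary entropy function.
h₂(0.482) = −0.482·log₂0.482 − 0.518·log₂0.518 = 0.9991.
C = 1 − 0.9991 = 0.0009 bits per channel use.

0.0009 bits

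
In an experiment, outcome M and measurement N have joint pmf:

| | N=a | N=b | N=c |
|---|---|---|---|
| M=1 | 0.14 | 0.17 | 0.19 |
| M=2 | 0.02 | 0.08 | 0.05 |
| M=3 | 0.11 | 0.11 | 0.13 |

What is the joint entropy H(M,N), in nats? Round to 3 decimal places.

H(M,N) = −Σ p(x,y)·ln p(x,y) over all 9 cells.
  cell (1,a): −0.14·ln0.14 = 0.2753
  cell (1,b): −0.17·ln0.17 = 0.3012
  cell (1,c): −0.19·ln0.19 = 0.3155
  cell (2,a): −0.02·ln0.02 = 0.0782
  cell (2,b): −0.08·ln0.08 = 0.2021
  cell (2,c): −0.05·ln0.05 = 0.1498
  cell (3,a): −0.11·ln0.11 = 0.2428
  cell (3,b): −0.11·ln0.11 = 0.2428
  cell (3,c): −0.13·ln0.13 = 0.2652
Sum = 2.073 nats.

2.073 nats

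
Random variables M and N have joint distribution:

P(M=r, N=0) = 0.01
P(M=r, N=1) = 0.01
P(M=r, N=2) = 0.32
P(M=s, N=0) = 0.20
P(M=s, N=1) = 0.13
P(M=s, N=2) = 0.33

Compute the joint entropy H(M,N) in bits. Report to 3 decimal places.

2.034 bits

H(M,N) = −Σ p(x,y)·log₂ p(x,y) over all 6 cells.
  cell (r,0): −0.01·log₂0.01 = 0.0664
  cell (r,1): −0.01·log₂0.01 = 0.0664
  cell (r,2): −0.32·log₂0.32 = 0.5260
  cell (s,0): −0.20·log₂0.20 = 0.4644
  cell (s,1): −0.13·log₂0.13 = 0.3826
  cell (s,2): −0.33·log₂0.33 = 0.5278
Sum = 2.034 bits.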